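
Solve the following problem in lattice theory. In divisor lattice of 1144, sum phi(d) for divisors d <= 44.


Divisors of 1144 up to 44: [1, 2, 4, 8, 11, 13, 22, 26, 44]
phi values: [1, 1, 2, 4, 10, 12, 10, 12, 20]
Sum = 72


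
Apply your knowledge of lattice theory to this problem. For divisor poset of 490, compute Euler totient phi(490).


phi(n) = n * prod_{p|n} (1 - 1/p).
Prime divisors of 490: [2, 5, 7]
phi(490) = 490 * (1 - 1/2) * (1 - 1/5) * (1 - 1/7)
phi(490) = 168


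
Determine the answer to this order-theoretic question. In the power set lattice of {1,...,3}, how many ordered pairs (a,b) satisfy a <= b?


The order relation is {(a,b) : a <= b}, reflexive so it includes (a,a).
Examples: ({},{}), ({},{1,2}), ({},{1,2,3}), ({},{1,3}), ({},{1}), ...
Total ordered pairs: 27


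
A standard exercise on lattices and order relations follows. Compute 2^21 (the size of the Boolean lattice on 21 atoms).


Power set = 2^n.
2^21 = 2097152


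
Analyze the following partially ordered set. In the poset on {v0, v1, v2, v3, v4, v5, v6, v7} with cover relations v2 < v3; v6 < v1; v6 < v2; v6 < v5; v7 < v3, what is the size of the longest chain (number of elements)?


A chain is a totally ordered subset; we count the number of elements in a maximum chain.
Compute, for each element x, the size of the longest chain ending at x:
  v0: 1
  v4: 1
  v6: 1
  v7: 1
  v1: 2
  v2: 2
  ...
A maximum chain: v6 < v2 < v3
Number of elements in the longest chain: 3


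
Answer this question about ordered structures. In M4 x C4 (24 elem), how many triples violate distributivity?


Distributive law: a ^ (b v c) = (a ^ b) v (a ^ c).
Check all 24^3 = 13824 ordered triples (a,b,c).
  e.g. a=(a1,0), b=(a2,0), c=(a3,0): lhs=(a1,0) != rhs=(0,0)
  e.g. a=(a1,0), b=(a2,0), c=(a3,1): lhs=(a1,0) != rhs=(0,0)
Total violating triples: 1536


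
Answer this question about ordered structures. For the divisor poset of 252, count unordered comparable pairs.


A comparable pair {a,b} has a < b or b < a in the order.
Count unordered pairs where one element is strictly below the other.
Examples: {1,2}, {1,3}, {1,4}, {1,6}, ...
Total comparable pairs: 90


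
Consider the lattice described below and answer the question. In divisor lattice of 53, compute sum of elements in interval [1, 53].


Interval [1,53] in divisors of 53: [1, 53]
Sum = 54


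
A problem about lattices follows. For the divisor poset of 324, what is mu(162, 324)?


In a divisor lattice, mu(a,b) = mu(b/a) where mu is the classical Mobius function.
b/a = 324/162 = 2
Prime factorization of 2: primes [2]
2 is squarefree with 1 prime factor(s), so mu(2) = (-1)^1 = -1


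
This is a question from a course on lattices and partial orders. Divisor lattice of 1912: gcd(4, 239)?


Meet=gcd.
gcd(4,239)=1


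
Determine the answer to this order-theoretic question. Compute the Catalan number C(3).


C(n) = C(2n, n) / (n+1).
C(6, 3) = 20
C(3) = 20 / 4 = 5


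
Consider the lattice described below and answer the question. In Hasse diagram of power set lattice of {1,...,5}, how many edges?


A cover relation a -< b holds when a < b with no c strictly between.
Cover relations:
  {} -< {1}
  {} -< {2}
  {} -< {3}
  {} -< {4}
  {} -< {5}
  {1} -< {1,2}
  {1} -< {1,3}
  {1} -< {1,4}
  ...72 more
Total: 80


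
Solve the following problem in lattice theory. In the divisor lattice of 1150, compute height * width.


Height = length of longest chain minus 1; width = size of largest antichain.
A maximum chain: 1 | 23 | 115 | 575 | 1150  (height 4).
A maximum antichain: {10, 25, 46, 115}  (width 4).
Product = 4 * 4 = 16


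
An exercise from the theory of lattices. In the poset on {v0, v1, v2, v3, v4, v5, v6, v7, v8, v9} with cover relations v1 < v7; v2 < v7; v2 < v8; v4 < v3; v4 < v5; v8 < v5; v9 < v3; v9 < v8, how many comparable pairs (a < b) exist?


A comparable pair {a,b} has a < b or b < a in the order.
Count unordered pairs where one element is strictly below the other.
Examples: {v1,v7}, {v2,v5}, {v2,v7}, {v2,v8}, ...
Total comparable pairs: 10


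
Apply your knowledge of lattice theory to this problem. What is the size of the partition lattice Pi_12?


B(n) = number of set partitions of an n-element set.
B(n) satisfies the recurrence: B(n+1) = sum_k C(n,k)*B(k).
B(12) = 4213597


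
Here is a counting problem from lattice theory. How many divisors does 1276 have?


Divisors of 1276: [1, 2, 4, 11, 22, 29, 44, 58, 116, 319, 638, 1276]
Count: 12


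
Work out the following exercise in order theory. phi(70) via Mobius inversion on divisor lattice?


phi(n) = n * prod_{p|n} (1 - 1/p).
Prime divisors of 70: [2, 5, 7]
phi(70) = 70 * (1 - 1/2) * (1 - 1/5) * (1 - 1/7)
phi(70) = 24


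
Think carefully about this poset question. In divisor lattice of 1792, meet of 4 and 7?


In a divisor lattice, meet = gcd (greatest common divisor).
By Euclidean algorithm or factoring: gcd(4,7) = 1


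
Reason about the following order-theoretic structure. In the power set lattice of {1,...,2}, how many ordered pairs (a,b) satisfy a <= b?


The order relation is {(a,b) : a <= b}, reflexive so it includes (a,a).
Examples: ({},{}), ({},{1,2}), ({},{1}), ({},{2}), ({1,2},{1,2}), ...
Total ordered pairs: 9


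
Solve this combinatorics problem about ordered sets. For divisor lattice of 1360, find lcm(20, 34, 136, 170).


In a divisor lattice, join = lcm (least common multiple).
Compute lcm iteratively: start with first element, then lcm(current, next).
Elements: [20, 34, 136, 170]
lcm(20,34) = 340
lcm(340,136) = 680
lcm(680,170) = 680
Final lcm = 680


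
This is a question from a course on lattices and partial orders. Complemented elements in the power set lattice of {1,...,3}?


An element a is complemented if some b has a meet b = bottom, a join b = top.
every subset A has complement S\A, so all elements are complemented.
Complemented elements: {}, {1}, {2}, {3}, {1,2}, {1,3}, ... (2 more)
Count: 8


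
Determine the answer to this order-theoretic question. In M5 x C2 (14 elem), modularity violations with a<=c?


Modular law: if a <= c then a v (b ^ c) = (a v b) ^ c.
Check all triples (a,b,c) with a <= c among 14 elements.
This lattice is modular (diamonds M_m and their chain-products are modular).
Total violating triples: 0


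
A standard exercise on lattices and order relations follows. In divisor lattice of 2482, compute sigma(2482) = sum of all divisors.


sigma(n) = sum of divisors.
Divisors of 2482: [1, 2, 17, 34, 73, 146, 1241, 2482]
Sum = 3996


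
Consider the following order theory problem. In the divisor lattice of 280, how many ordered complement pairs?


Complement pair (a,b): a meet b = bottom, a join b = top.
Here: gcd(a,b)=1 and lcm(a,b)=280, i.e. a*b=280 with a,b coprime.
Pairs found: (1,280), (5,56), (7,40), (8,35), ... (4 more)
Total ordered pairs: 8


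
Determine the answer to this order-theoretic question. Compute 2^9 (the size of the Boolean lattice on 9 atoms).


Power set = 2^n.
2^9 = 512


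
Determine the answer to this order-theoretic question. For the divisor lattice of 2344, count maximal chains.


A maximal chain goes from the minimum element to a maximal element via cover relations.
Counting all min-to-max paths in the cover graph.
Total maximal chains: 4


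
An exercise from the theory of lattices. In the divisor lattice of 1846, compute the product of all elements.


Divisors of 1846: [1, 2, 13, 26, 71, 142, 923, 1846]
Product = n^(d(n)/2) = 1846^(8/2)
Product = 11612528336656


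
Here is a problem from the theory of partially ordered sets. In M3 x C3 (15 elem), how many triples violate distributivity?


Distributive law: a ^ (b v c) = (a ^ b) v (a ^ c).
Check all 15^3 = 3375 ordered triples (a,b,c).
  e.g. a=(a1,0), b=(a2,0), c=(a3,0): lhs=(a1,0) != rhs=(0,0)
  e.g. a=(a1,0), b=(a2,0), c=(a3,1): lhs=(a1,0) != rhs=(0,0)
Total violating triples: 162


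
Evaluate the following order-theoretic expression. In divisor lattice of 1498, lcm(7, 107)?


Join=lcm.
gcd(7,107)=1
lcm=749


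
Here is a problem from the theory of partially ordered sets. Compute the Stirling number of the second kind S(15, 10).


S(n,k) = k*S(n-1,k) + S(n-1,k-1).
S(14,10) = 752752, S(14,9) = 5135130
S(15,10) = 10*752752 + 5135130 = 7527520 + 5135130
S(15,10) = 12662650


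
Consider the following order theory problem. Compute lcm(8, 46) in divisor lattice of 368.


In a divisor lattice, join = lcm (least common multiple).
gcd(8,46) = 2
lcm(8,46) = 8*46/gcd = 368/2 = 184


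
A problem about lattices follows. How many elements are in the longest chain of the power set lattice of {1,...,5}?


A chain is a totally ordered subset; we count the number of elements in a maximum chain.
Compute, for each element x, the size of the longest chain ending at x:
  {}: 1
  {1}: 2
  {2}: 2
  {3}: 2
  {4}: 2
  {5}: 2
  ...
A maximum chain: {} < {1} < {1,2} < {1,2,3} < {1,2,3,4} < {1,2,3,4,5}
Number of elements in the longest chain: 6


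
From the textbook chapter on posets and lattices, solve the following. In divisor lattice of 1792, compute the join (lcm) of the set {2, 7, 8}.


In a divisor lattice, join = lcm (least common multiple).
Compute lcm iteratively: start with first element, then lcm(current, next).
Elements: [2, 7, 8]
lcm(2,7) = 14
lcm(14,8) = 56
Final lcm = 56


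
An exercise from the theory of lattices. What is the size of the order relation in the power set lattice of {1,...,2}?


The order relation is {(a,b) : a <= b}, reflexive so it includes (a,a).
Examples: ({},{}), ({},{1,2}), ({},{1}), ({},{2}), ({1,2},{1,2}), ...
Total ordered pairs: 9


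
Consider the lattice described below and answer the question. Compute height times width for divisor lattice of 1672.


Height = length of longest chain minus 1; width = size of largest antichain.
A maximum chain: 1 | 19 | 209 | 418 | 836 | 1672  (height 5).
A maximum antichain: {4, 22, 38, 209}  (width 4).
Product = 5 * 4 = 20


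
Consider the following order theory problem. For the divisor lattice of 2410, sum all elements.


sigma(n) = sum of divisors.
Divisors of 2410: [1, 2, 5, 10, 241, 482, 1205, 2410]
Sum = 4356


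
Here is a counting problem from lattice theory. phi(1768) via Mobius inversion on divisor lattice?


phi(n) = n * prod_{p|n} (1 - 1/p).
Prime divisors of 1768: [2, 13, 17]
phi(1768) = 1768 * (1 - 1/2) * (1 - 1/13) * (1 - 1/17)
phi(1768) = 768


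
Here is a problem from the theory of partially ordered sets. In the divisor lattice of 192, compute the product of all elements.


Divisors of 192: [1, 2, 3, 4, 6, 8, 12, 16, 24, 32, 48, 64, 96, 192]
Product = n^(d(n)/2) = 192^(14/2)
Product = 9618527719784448


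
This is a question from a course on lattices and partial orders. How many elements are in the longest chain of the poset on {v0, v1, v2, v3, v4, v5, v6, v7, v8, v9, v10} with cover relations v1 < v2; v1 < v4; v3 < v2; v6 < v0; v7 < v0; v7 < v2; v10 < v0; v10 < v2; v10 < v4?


A chain is a totally ordered subset; we count the number of elements in a maximum chain.
Compute, for each element x, the size of the longest chain ending at x:
  v1: 1
  v3: 1
  v5: 1
  v6: 1
  v7: 1
  v8: 1
  ...
A maximum chain: v6 < v0
Number of elements in the longest chain: 2


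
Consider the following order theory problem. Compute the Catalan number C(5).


C(n) = C(2n, n) / (n+1).
C(10, 5) = 252
C(5) = 252 / 6 = 42


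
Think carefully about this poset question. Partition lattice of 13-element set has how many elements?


B(n) = number of set partitions of an n-element set.
B(n) satisfies the recurrence: B(n+1) = sum_k C(n,k)*B(k).
B(13) = 27644437


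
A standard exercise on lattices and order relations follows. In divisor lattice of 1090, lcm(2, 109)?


Join=lcm.
gcd(2,109)=1
lcm=218


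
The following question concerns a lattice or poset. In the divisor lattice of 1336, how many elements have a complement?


An element a is complemented if some b has a meet b = bottom, a join b = top.
a is complemented iff gcd(a, n/a)=1, i.e. a is a unitary divisor of 1336.
Complemented elements: 1, 8, 167, 1336
Count: 4


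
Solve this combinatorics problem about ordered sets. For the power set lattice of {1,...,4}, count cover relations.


A cover relation a -< b holds when a < b with no c strictly between.
Cover relations:
  {} -< {1}
  {} -< {2}
  {} -< {3}
  {} -< {4}
  {1} -< {1,2}
  {1} -< {1,3}
  {1} -< {1,4}
  {2} -< {1,2}
  ...24 more
Total: 32


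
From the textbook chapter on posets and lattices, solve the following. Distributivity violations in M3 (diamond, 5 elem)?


Distributive law: a ^ (b v c) = (a ^ b) v (a ^ c).
Check all 5^3 = 125 ordered triples (a,b,c).
  e.g. a=a1, b=a2, c=a3: lhs=a1 != rhs=0
  e.g. a=a1, b=a3, c=a2: lhs=a1 != rhs=0
Total violating triples: 6


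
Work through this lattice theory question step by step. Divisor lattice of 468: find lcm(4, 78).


In a divisor lattice, join = lcm (least common multiple).
gcd(4,78) = 2
lcm(4,78) = 4*78/gcd = 312/2 = 156


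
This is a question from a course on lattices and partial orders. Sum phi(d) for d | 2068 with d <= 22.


Divisors of 2068 up to 22: [1, 2, 4, 11, 22]
phi values: [1, 1, 2, 10, 10]
Sum = 24


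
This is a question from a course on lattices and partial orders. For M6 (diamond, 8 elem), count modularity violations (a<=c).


Modular law: if a <= c then a v (b ^ c) = (a v b) ^ c.
Check all triples (a,b,c) with a <= c among 8 elements.
This lattice is modular (diamonds M_m and their chain-products are modular).
Total violating triples: 0


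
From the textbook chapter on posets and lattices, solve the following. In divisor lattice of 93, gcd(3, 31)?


Meet=gcd.
gcd(3,31)=1


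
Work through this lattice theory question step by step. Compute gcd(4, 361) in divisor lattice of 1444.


In a divisor lattice, meet = gcd (greatest common divisor).
By Euclidean algorithm or factoring: gcd(4,361) = 1


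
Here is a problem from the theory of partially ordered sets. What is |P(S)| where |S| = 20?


Power set = 2^n.
2^20 = 1048576


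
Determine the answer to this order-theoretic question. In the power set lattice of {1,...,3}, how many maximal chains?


A maximal chain goes from the minimum element to a maximal element via cover relations.
Counting all min-to-max paths in the cover graph.
Total maximal chains: 6


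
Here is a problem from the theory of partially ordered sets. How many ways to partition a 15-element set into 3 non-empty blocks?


S(n,k) = k*S(n-1,k) + S(n-1,k-1).
S(14,3) = 788970, S(14,2) = 8191
S(15,3) = 3*788970 + 8191 = 2366910 + 8191
S(15,3) = 2375101


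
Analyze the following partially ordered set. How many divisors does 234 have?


Divisors of 234: [1, 2, 3, 6, 9, 13, 18, 26, 39, 78, 117, 234]
Count: 12


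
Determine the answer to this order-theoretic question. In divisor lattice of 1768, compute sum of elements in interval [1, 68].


Interval [1,68] in divisors of 1768: [1, 2, 4, 17, 34, 68]
Sum = 126


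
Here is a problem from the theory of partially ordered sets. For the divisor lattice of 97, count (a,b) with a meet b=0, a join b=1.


Complement pair (a,b): a meet b = bottom, a join b = top.
Here: gcd(a,b)=1 and lcm(a,b)=97, i.e. a*b=97 with a,b coprime.
Pairs found: (1,97), (97,1)
Total ordered pairs: 2


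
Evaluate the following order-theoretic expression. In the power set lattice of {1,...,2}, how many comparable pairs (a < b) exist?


A comparable pair {a,b} has a < b or b < a in the order.
Count unordered pairs where one element is strictly below the other.
Examples: {{},{1}}, {{},{2}}, {{},{1,2}}, {{1},{1,2}}, ...
Total comparable pairs: 5


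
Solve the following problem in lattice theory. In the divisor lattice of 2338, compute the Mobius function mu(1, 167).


In a divisor lattice, mu(a,b) = mu(b/a) where mu is the classical Mobius function.
b/a = 167/1 = 167
Prime factorization of 167: primes [167]
167 is squarefree with 1 prime factor(s), so mu(167) = (-1)^1 = -1


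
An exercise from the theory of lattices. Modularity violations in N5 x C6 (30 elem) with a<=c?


Modular law: if a <= c then a v (b ^ c) = (a v b) ^ c.
Check all triples (a,b,c) with a <= c among 30 elements.
  e.g. a=(a,0), b=(c,0), c=(b,0): lhs=(a,0) != rhs=(b,0)
  e.g. a=(a,0), b=(c,1), c=(b,0): lhs=(a,0) != rhs=(b,0)
Total violating triples: 126


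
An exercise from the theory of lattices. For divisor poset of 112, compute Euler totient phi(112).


phi(n) = n * prod_{p|n} (1 - 1/p).
Prime divisors of 112: [2, 7]
phi(112) = 112 * (1 - 1/2) * (1 - 1/7)
phi(112) = 48


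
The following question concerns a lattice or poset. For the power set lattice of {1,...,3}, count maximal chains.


A maximal chain goes from the minimum element to a maximal element via cover relations.
Counting all min-to-max paths in the cover graph.
Total maximal chains: 6


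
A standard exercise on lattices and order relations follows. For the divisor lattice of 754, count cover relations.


A cover relation a -< b holds when a < b with no c strictly between.
Cover relations:
  1 -< 2
  1 -< 13
  1 -< 29
  2 -< 26
  2 -< 58
  13 -< 26
  13 -< 377
  26 -< 754
  ...4 more
Total: 12


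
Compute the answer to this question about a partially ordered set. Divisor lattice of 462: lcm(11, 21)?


Join=lcm.
gcd(11,21)=1
lcm=231


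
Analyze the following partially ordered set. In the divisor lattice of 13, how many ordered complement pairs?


Complement pair (a,b): a meet b = bottom, a join b = top.
Here: gcd(a,b)=1 and lcm(a,b)=13, i.e. a*b=13 with a,b coprime.
Pairs found: (1,13), (13,1)
Total ordered pairs: 2


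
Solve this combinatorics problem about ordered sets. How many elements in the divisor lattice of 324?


Divisors of 324: [1, 2, 3, 4, 6, 9, 12, 18, 27, 36, 54, 81, 108, 162, 324]
Count: 15


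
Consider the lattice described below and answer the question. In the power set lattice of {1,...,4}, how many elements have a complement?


An element a is complemented if some b has a meet b = bottom, a join b = top.
every subset A has complement S\A, so all elements are complemented.
Complemented elements: {}, {1}, {2}, {3}, {4}, {1,2}, ... (10 more)
Count: 16


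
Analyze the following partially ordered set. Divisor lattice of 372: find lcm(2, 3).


In a divisor lattice, join = lcm (least common multiple).
gcd(2,3) = 1
lcm(2,3) = 2*3/gcd = 6/1 = 6


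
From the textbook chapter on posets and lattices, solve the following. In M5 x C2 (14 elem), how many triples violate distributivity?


Distributive law: a ^ (b v c) = (a ^ b) v (a ^ c).
Check all 14^3 = 2744 ordered triples (a,b,c).
  e.g. a=(a1,0), b=(a2,0), c=(a3,0): lhs=(a1,0) != rhs=(0,0)
  e.g. a=(a1,0), b=(a2,0), c=(a3,1): lhs=(a1,0) != rhs=(0,0)
Total violating triples: 480


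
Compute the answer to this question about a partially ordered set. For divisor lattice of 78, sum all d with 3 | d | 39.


Interval [3,39] in divisors of 78: [3, 39]
Sum = 42


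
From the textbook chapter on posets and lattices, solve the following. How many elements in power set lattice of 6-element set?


Power set = 2^n.
2^6 = 64


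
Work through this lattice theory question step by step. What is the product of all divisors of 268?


Divisors of 268: [1, 2, 4, 67, 134, 268]
Product = n^(d(n)/2) = 268^(6/2)
Product = 19248832


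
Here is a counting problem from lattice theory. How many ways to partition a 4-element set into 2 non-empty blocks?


S(n,k) = k*S(n-1,k) + S(n-1,k-1).
S(3,2) = 3, S(3,1) = 1
S(4,2) = 2*3 + 1 = 6 + 1
S(4,2) = 7


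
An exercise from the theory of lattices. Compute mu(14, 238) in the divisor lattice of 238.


In a divisor lattice, mu(a,b) = mu(b/a) where mu is the classical Mobius function.
b/a = 238/14 = 17
Prime factorization of 17: primes [17]
17 is squarefree with 1 prime factor(s), so mu(17) = (-1)^1 = -1


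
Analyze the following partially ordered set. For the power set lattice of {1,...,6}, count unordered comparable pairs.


A comparable pair {a,b} has a < b or b < a in the order.
Count unordered pairs where one element is strictly below the other.
Examples: {{},{1}}, {{},{2}}, {{},{3}}, {{},{4}}, ...
Total comparable pairs: 665


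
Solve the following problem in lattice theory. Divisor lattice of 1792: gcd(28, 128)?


Meet=gcd.
gcd(28,128)=4


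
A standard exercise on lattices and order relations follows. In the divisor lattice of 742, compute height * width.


Height = length of longest chain minus 1; width = size of largest antichain.
A maximum chain: 1 | 53 | 371 | 742  (height 3).
A maximum antichain: {2, 7, 53}  (width 3).
Product = 3 * 3 = 9


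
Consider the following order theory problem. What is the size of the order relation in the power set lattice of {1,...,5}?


The order relation is {(a,b) : a <= b}, reflexive so it includes (a,a).
Examples: ({},{}), ({},{1,2}), ({},{1,2,3}), ({},{1,2,3,4}), ({},{1,2,3,4,5}), ...
Total ordered pairs: 243


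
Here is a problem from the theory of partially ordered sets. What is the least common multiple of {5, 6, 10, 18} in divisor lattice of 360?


In a divisor lattice, join = lcm (least common multiple).
Compute lcm iteratively: start with first element, then lcm(current, next).
Elements: [5, 6, 10, 18]
lcm(5,6) = 30
lcm(30,10) = 30
lcm(30,18) = 90
Final lcm = 90


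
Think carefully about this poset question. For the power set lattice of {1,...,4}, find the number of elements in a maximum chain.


A chain is a totally ordered subset; we count the number of elements in a maximum chain.
Compute, for each element x, the size of the longest chain ending at x:
  {}: 1
  {1}: 2
  {2}: 2
  {3}: 2
  {4}: 2
  {1,2}: 3
  ...
A maximum chain: {} < {1} < {1,2} < {1,2,3} < {1,2,3,4}
Number of elements in the longest chain: 5


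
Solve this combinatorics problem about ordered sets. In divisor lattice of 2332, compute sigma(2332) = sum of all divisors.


sigma(n) = sum of divisors.
Divisors of 2332: [1, 2, 4, 11, 22, 44, 53, 106, 212, 583, 1166, 2332]
Sum = 4536


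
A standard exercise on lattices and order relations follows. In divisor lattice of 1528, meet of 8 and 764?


In a divisor lattice, meet = gcd (greatest common divisor).
By Euclidean algorithm or factoring: gcd(8,764) = 4


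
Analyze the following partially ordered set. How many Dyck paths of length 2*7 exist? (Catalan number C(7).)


C(n) = C(2n, n) / (n+1).
C(14, 7) = 3432
C(7) = 3432 / 8 = 429


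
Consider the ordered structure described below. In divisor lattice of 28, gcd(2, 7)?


Meet=gcd.
gcd(2,7)=1


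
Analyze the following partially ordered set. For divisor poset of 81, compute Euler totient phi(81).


phi(n) = n * prod_{p|n} (1 - 1/p).
Prime divisors of 81: [3]
phi(81) = 81 * (1 - 1/3)
phi(81) = 54


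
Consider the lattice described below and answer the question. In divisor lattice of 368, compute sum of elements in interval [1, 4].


Interval [1,4] in divisors of 368: [1, 2, 4]
Sum = 7


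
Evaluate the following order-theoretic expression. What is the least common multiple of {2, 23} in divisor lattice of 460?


In a divisor lattice, join = lcm (least common multiple).
Compute lcm iteratively: start with first element, then lcm(current, next).
Elements: [2, 23]
lcm(2,23) = 46
Final lcm = 46


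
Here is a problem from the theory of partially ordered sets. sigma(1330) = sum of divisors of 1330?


sigma(n) = sum of divisors.
Divisors of 1330: [1, 2, 5, 7, 10, 14, 19, 35, 38, 70, 95, 133, 190, 266, 665, 1330]
Sum = 2880


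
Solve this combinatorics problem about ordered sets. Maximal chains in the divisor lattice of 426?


A maximal chain goes from the minimum element to a maximal element via cover relations.
Counting all min-to-max paths in the cover graph.
Total maximal chains: 6


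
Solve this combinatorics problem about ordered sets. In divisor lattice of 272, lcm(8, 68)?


Join=lcm.
gcd(8,68)=4
lcm=136


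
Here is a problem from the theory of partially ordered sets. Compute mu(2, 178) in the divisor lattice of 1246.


In a divisor lattice, mu(a,b) = mu(b/a) where mu is the classical Mobius function.
b/a = 178/2 = 89
Prime factorization of 89: primes [89]
89 is squarefree with 1 prime factor(s), so mu(89) = (-1)^1 = -1


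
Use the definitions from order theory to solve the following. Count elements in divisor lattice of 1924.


Divisors of 1924: [1, 2, 4, 13, 26, 37, 52, 74, 148, 481, 962, 1924]
Count: 12


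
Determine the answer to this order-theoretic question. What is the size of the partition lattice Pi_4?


B(n) = number of set partitions of an n-element set.
B(n) satisfies the recurrence: B(n+1) = sum_k C(n,k)*B(k).
B(4) = 15


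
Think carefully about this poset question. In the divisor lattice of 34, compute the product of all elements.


Divisors of 34: [1, 2, 17, 34]
Product = n^(d(n)/2) = 34^(4/2)
Product = 1156


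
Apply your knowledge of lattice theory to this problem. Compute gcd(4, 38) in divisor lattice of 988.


In a divisor lattice, meet = gcd (greatest common divisor).
By Euclidean algorithm or factoring: gcd(4,38) = 2


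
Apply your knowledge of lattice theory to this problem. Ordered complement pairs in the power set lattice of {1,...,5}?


Complement pair (a,b): a meet b = bottom, a join b = top.
Here: A intersect B = {} and A union B = {1,...,5}.
Pairs found: ({},{1,2,3,4,5}), ({1},{2,3,4,5}), ({2},{1,3,4,5}), ({3},{1,2,4,5}), ... (28 more)
Total ordered pairs: 32


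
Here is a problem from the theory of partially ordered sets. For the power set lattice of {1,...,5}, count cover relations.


A cover relation a -< b holds when a < b with no c strictly between.
Cover relations:
  {} -< {1}
  {} -< {2}
  {} -< {3}
  {} -< {4}
  {} -< {5}
  {1} -< {1,2}
  {1} -< {1,3}
  {1} -< {1,4}
  ...72 more
Total: 80


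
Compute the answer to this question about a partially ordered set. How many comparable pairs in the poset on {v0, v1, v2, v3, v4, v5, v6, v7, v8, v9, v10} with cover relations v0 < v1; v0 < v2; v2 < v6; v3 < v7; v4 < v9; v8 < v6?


A comparable pair {a,b} has a < b or b < a in the order.
Count unordered pairs where one element is strictly below the other.
Examples: {v0,v1}, {v0,v2}, {v0,v6}, {v2,v6}, ...
Total comparable pairs: 7


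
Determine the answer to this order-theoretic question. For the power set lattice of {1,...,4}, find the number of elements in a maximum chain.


A chain is a totally ordered subset; we count the number of elements in a maximum chain.
Compute, for each element x, the size of the longest chain ending at x:
  {}: 1
  {1}: 2
  {2}: 2
  {3}: 2
  {4}: 2
  {1,2}: 3
  ...
A maximum chain: {} < {1} < {1,2} < {1,2,3} < {1,2,3,4}
Number of elements in the longest chain: 5


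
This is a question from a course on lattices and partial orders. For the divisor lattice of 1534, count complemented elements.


An element a is complemented if some b has a meet b = bottom, a join b = top.
a is complemented iff gcd(a, n/a)=1, i.e. a is a unitary divisor of 1534.
Complemented elements: 1, 2, 13, 26, 59, 118, ... (2 more)
Count: 8


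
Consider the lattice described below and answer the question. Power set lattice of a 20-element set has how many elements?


Power set = 2^n.
2^20 = 1048576


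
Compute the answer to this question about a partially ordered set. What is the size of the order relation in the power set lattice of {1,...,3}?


The order relation is {(a,b) : a <= b}, reflexive so it includes (a,a).
Examples: ({},{}), ({},{1,2}), ({},{1,2,3}), ({},{1,3}), ({},{1}), ...
Total ordered pairs: 27


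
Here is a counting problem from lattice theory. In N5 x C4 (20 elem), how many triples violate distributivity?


Distributive law: a ^ (b v c) = (a ^ b) v (a ^ c).
Check all 20^3 = 8000 ordered triples (a,b,c).
  e.g. a=(b,0), b=(a,0), c=(c,0): lhs=(b,0) != rhs=(a,0)
  e.g. a=(b,0), b=(a,0), c=(c,1): lhs=(b,0) != rhs=(a,0)
Total violating triples: 128


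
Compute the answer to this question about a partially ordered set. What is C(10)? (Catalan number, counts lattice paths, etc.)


C(n) = C(2n, n) / (n+1).
C(20, 10) = 184756
C(10) = 184756 / 11 = 16796


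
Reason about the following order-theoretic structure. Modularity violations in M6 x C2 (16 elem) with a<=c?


Modular law: if a <= c then a v (b ^ c) = (a v b) ^ c.
Check all triples (a,b,c) with a <= c among 16 elements.
This lattice is modular (diamonds M_m and their chain-products are modular).
Total violating triples: 0


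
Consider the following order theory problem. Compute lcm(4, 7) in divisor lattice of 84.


In a divisor lattice, join = lcm (least common multiple).
gcd(4,7) = 1
lcm(4,7) = 4*7/gcd = 28/1 = 28


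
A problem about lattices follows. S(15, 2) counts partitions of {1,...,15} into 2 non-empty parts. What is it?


S(n,k) = k*S(n-1,k) + S(n-1,k-1).
S(14,2) = 8191, S(14,1) = 1
S(15,2) = 2*8191 + 1 = 16382 + 1
S(15,2) = 16383


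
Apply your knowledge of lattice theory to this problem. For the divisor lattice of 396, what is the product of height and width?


Height = length of longest chain minus 1; width = size of largest antichain.
A maximum chain: 1 | 11 | 33 | 99 | 198 | 396  (height 5).
A maximum antichain: {4, 6, 9, 22, 33}  (width 5).
Product = 5 * 5 = 25


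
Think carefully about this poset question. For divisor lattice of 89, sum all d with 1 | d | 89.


Interval [1,89] in divisors of 89: [1, 89]
Sum = 90


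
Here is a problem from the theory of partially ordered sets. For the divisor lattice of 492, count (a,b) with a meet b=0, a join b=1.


Complement pair (a,b): a meet b = bottom, a join b = top.
Here: gcd(a,b)=1 and lcm(a,b)=492, i.e. a*b=492 with a,b coprime.
Pairs found: (1,492), (3,164), (4,123), (12,41), ... (4 more)
Total ordered pairs: 8


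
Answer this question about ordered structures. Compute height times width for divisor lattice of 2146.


Height = length of longest chain minus 1; width = size of largest antichain.
A maximum chain: 1 | 37 | 1073 | 2146  (height 3).
A maximum antichain: {2, 29, 37}  (width 3).
Product = 3 * 3 = 9


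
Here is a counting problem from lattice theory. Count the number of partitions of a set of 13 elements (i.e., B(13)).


B(n) = number of set partitions of an n-element set.
B(n) satisfies the recurrence: B(n+1) = sum_k C(n,k)*B(k).
B(13) = 27644437


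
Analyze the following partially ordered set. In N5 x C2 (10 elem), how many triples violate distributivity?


Distributive law: a ^ (b v c) = (a ^ b) v (a ^ c).
Check all 10^3 = 1000 ordered triples (a,b,c).
  e.g. a=(b,0), b=(a,0), c=(c,0): lhs=(b,0) != rhs=(a,0)
  e.g. a=(b,0), b=(a,0), c=(c,1): lhs=(b,0) != rhs=(a,0)
Total violating triples: 16


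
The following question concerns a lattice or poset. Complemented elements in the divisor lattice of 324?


An element a is complemented if some b has a meet b = bottom, a join b = top.
a is complemented iff gcd(a, n/a)=1, i.e. a is a unitary divisor of 324.
Complemented elements: 1, 4, 81, 324
Count: 4


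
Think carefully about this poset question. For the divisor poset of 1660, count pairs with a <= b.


The order relation is {(a,b) : a <= b}, reflexive so it includes (a,a).
Examples: (1,1), (1,10), (1,166), (1,1660), (1,2), ...
Total ordered pairs: 54


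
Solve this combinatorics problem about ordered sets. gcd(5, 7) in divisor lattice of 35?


Meet=gcd.
gcd(5,7)=1


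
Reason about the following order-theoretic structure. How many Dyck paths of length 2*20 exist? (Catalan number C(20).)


C(n) = C(2n, n) / (n+1).
C(40, 20) = 137846528820
C(20) = 137846528820 / 21 = 6564120420


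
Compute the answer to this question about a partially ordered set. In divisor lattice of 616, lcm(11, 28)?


Join=lcm.
gcd(11,28)=1
lcm=308


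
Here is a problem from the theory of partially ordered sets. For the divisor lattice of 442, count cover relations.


A cover relation a -< b holds when a < b with no c strictly between.
Cover relations:
  1 -< 2
  1 -< 13
  1 -< 17
  2 -< 26
  2 -< 34
  13 -< 26
  13 -< 221
  17 -< 34
  ...4 more
Total: 12


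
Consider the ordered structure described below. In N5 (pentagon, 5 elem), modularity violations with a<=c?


Modular law: if a <= c then a v (b ^ c) = (a v b) ^ c.
Check all triples (a,b,c) with a <= c among 5 elements.
  e.g. a=a, b=c, c=b: lhs=a != rhs=b
Total violating triples: 1


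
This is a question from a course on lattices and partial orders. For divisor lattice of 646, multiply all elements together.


Divisors of 646: [1, 2, 17, 19, 34, 38, 323, 646]
Product = n^(d(n)/2) = 646^(8/2)
Product = 174152643856


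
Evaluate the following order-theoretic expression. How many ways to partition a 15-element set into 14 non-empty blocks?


S(n,k) = k*S(n-1,k) + S(n-1,k-1).
S(14,14) = 1, S(14,13) = 91
S(15,14) = 14*1 + 91 = 14 + 91
S(15,14) = 105


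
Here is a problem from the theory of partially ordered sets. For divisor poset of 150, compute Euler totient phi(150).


phi(n) = n * prod_{p|n} (1 - 1/p).
Prime divisors of 150: [2, 3, 5]
phi(150) = 150 * (1 - 1/2) * (1 - 1/3) * (1 - 1/5)
phi(150) = 40


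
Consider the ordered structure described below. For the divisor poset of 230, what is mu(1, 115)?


In a divisor lattice, mu(a,b) = mu(b/a) where mu is the classical Mobius function.
b/a = 115/1 = 115
Prime factorization of 115: primes [5, 23]
115 is squarefree with 2 prime factor(s), so mu(115) = (-1)^2 = 1


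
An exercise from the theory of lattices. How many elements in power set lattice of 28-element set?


Power set = 2^n.
2^28 = 268435456


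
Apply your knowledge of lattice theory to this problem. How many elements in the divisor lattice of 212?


Divisors of 212: [1, 2, 4, 53, 106, 212]
Count: 6


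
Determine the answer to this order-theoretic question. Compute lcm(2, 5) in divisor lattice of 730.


In a divisor lattice, join = lcm (least common multiple).
gcd(2,5) = 1
lcm(2,5) = 2*5/gcd = 10/1 = 10


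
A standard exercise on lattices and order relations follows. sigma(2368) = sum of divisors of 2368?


sigma(n) = sum of divisors.
Divisors of 2368: [1, 2, 4, 8, 16, 32, 37, 64, 74, 148, 296, 592, 1184, 2368]
Sum = 4826


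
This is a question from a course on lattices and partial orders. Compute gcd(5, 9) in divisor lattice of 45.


In a divisor lattice, meet = gcd (greatest common divisor).
By Euclidean algorithm or factoring: gcd(5,9) = 1


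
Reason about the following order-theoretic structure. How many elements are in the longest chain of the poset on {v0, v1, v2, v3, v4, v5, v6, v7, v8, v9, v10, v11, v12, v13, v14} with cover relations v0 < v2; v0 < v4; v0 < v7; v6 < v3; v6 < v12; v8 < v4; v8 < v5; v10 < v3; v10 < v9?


A chain is a totally ordered subset; we count the number of elements in a maximum chain.
Compute, for each element x, the size of the longest chain ending at x:
  v0: 1
  v1: 1
  v6: 1
  v8: 1
  v10: 1
  v11: 1
  ...
A maximum chain: v0 < v2
Number of elements in the longest chain: 2


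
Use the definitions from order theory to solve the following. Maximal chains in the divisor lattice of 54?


A maximal chain goes from the minimum element to a maximal element via cover relations.
Counting all min-to-max paths in the cover graph.
Total maximal chains: 4


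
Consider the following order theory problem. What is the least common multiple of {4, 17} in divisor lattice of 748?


In a divisor lattice, join = lcm (least common multiple).
Compute lcm iteratively: start with first element, then lcm(current, next).
Elements: [4, 17]
lcm(4,17) = 68
Final lcm = 68


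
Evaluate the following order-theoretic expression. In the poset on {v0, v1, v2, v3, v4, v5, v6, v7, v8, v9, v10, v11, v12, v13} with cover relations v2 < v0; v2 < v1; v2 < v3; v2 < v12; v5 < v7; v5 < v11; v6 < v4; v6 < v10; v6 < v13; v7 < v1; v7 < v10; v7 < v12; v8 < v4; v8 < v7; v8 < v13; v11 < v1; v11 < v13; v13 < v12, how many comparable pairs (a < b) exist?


A comparable pair {a,b} has a < b or b < a in the order.
Count unordered pairs where one element is strictly below the other.
Examples: {v0,v2}, {v1,v2}, {v1,v5}, {v1,v7}, ...
Total comparable pairs: 27


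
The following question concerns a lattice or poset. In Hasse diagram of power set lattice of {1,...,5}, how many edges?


A cover relation a -< b holds when a < b with no c strictly between.
Cover relations:
  {} -< {1}
  {} -< {2}
  {} -< {3}
  {} -< {4}
  {} -< {5}
  {1} -< {1,2}
  {1} -< {1,3}
  {1} -< {1,4}
  ...72 more
Total: 80


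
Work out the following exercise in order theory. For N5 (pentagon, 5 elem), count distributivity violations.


Distributive law: a ^ (b v c) = (a ^ b) v (a ^ c).
Check all 5^3 = 125 ordered triples (a,b,c).
  e.g. a=b, b=a, c=c: lhs=b != rhs=a
  e.g. a=b, b=c, c=a: lhs=b != rhs=a
Total violating triples: 2


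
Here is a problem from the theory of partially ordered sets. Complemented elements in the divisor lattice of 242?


An element a is complemented if some b has a meet b = bottom, a join b = top.
a is complemented iff gcd(a, n/a)=1, i.e. a is a unitary divisor of 242.
Complemented elements: 1, 2, 121, 242
Count: 4


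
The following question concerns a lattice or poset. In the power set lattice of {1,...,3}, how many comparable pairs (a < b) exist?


A comparable pair {a,b} has a < b or b < a in the order.
Count unordered pairs where one element is strictly below the other.
Examples: {{},{1}}, {{},{2}}, {{},{3}}, {{},{1,2}}, ...
Total comparable pairs: 19


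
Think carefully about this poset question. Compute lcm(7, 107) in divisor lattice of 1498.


In a divisor lattice, join = lcm (least common multiple).
gcd(7,107) = 1
lcm(7,107) = 7*107/gcd = 749/1 = 749


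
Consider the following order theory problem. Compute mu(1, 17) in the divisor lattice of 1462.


In a divisor lattice, mu(a,b) = mu(b/a) where mu is the classical Mobius function.
b/a = 17/1 = 17
Prime factorization of 17: primes [17]
17 is squarefree with 1 prime factor(s), so mu(17) = (-1)^1 = -1


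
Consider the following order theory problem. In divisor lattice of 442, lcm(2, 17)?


Join=lcm.
gcd(2,17)=1
lcm=34


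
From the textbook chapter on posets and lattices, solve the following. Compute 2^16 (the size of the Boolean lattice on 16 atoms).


Power set = 2^n.
2^16 = 65536


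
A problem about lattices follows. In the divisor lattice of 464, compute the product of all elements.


Divisors of 464: [1, 2, 4, 8, 16, 29, 58, 116, 232, 464]
Product = n^(d(n)/2) = 464^(10/2)
Product = 21507498573824


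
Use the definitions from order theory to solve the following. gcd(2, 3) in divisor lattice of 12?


Meet=gcd.
gcd(2,3)=1


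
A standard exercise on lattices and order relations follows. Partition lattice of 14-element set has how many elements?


B(n) = number of set partitions of an n-element set.
B(n) satisfies the recurrence: B(n+1) = sum_k C(n,k)*B(k).
B(14) = 190899322


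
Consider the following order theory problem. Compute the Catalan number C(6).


C(n) = C(2n, n) / (n+1).
C(12, 6) = 924
C(6) = 924 / 7 = 132


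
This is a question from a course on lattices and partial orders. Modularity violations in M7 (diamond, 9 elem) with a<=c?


Modular law: if a <= c then a v (b ^ c) = (a v b) ^ c.
Check all triples (a,b,c) with a <= c among 9 elements.
This lattice is modular (diamonds M_m and their chain-products are modular).
Total violating triples: 0


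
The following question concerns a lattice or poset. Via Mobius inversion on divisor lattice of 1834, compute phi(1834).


phi(n) = n * prod_{p|n} (1 - 1/p).
Prime divisors of 1834: [2, 7, 131]
phi(1834) = 1834 * (1 - 1/2) * (1 - 1/7) * (1 - 1/131)
phi(1834) = 780
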